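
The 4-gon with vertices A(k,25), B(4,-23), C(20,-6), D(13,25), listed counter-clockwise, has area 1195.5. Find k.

-24

The doubled signed area Σ (x_i y_{i+1} − x_{i+1} y_i) is linear in k.
With k=0 it equals 1239; the coefficient of k is -48 (from the two edges through A).
So -48·k + 1239 = 2·1195.5 = 2391 ⇒ k = -24.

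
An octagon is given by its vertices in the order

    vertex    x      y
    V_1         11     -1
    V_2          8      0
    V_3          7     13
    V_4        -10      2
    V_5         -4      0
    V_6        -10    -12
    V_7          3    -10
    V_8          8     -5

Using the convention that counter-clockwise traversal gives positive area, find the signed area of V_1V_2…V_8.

280

Apply the surveyor's formula: 2A = Σ (x_i·y_{i+1} − x_{i+1}·y_i), indices taken mod 8.
V_1→V_2: (11)(0) − (8)(-1) = 8
V_2→V_3: (8)(13) − (7)(0) = 104
V_3→V_4: (7)(2) − (-10)(13) = 144
V_4→V_5: (-10)(0) − (-4)(2) = 8
V_5→V_6: (-4)(-12) − (-10)(0) = 48
V_6→V_7: (-10)(-10) − (3)(-12) = 136
V_7→V_8: (3)(-5) − (8)(-10) = 65
V_8→V_1: (8)(-1) − (11)(-5) = 47
Σ = 560
Signed area = Σ/2 = 280 (positive ⇒ counter-clockwise traversal).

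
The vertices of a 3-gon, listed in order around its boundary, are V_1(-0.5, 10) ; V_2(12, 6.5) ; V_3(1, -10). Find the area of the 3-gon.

Apply the shoelace (surveyor's) formula: 2A = Σ (x_i·y_{i+1} − x_{i+1}·y_i), indices taken mod 3.
V_1→V_2: (-0.5)(6.5) − (12)(10) = -123.25
V_2→V_3: (12)(-10) − (1)(6.5) = -126.5
V_3→V_1: (1)(10) − (-0.5)(-10) = 5
Σ = -244.75
Area = |Σ|/2 = 122.375.

122.375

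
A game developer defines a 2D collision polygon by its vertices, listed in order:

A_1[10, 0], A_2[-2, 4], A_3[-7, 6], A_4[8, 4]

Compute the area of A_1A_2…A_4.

Apply the shoelace (surveyor's) formula: 2A = Σ (x_i·y_{i+1} − x_{i+1}·y_i), indices taken mod 4.
A_1→A_2: (10)(4) − (-2)(0) = 40
A_2→A_3: (-2)(6) − (-7)(4) = 16
A_3→A_4: (-7)(4) − (8)(6) = -76
A_4→A_1: (8)(0) − (10)(4) = -40
Σ = -60
Area = |Σ|/2 = 30.

30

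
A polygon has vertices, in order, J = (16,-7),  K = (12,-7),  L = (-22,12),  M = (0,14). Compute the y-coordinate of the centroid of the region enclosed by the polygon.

Apply the shoelace formula. First the cross-terms c_i = x_i·y_{i+1} − x_{i+1}·y_i:
  -28, -10, -308, -224  ⇒  2A = -570, A = -285.
Then Σ (y_i + y_{i+1})·c_i = -9234, so ȳ = -9234 / (6·(-285)) = 5.4.

5.4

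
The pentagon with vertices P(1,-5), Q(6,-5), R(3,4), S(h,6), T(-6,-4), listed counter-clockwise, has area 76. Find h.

0

Write out the shoelace sum; only the two edges meeting at S involve h:
2·Area = [(3·6 − h·4) + (h·(-4) − (-6)·6)] + 98
       = -8·h + 152 = 152
⇒ h = 0.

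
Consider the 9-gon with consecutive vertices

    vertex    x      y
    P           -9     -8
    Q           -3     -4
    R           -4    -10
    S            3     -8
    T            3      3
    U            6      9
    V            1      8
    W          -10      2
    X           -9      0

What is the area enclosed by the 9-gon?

170.5

Cross-terms: 12, 14, 62, 33, 9, 39, 82, 18, 72  ⇒  Σ = 341
Area = |Σ|/2 = 170.5.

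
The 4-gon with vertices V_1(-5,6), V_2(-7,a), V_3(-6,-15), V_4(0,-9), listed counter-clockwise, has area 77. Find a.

The doubled signed area Σ (x_i y_{i+1} − x_{i+1} y_i) is linear in a.
With a=0 it equals 156; the coefficient of a is 1 (from the two edges through V_2).
So 1·a + 156 = 2·77 = 154 ⇒ a = -2.

-2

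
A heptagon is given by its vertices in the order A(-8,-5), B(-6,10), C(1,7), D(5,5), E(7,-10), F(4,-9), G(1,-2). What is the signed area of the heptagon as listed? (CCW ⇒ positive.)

-160

Apply the shoelace (surveyor's) formula: 2A = Σ (x_i·y_{i+1} − x_{i+1}·y_i), indices taken mod 7.
Σ = (-110) + (-52) + (-30) + (-85) + (-23) + (1) + (-21) = -320
Signed area = Σ/2 = -160 (negative ⇒ clockwise traversal).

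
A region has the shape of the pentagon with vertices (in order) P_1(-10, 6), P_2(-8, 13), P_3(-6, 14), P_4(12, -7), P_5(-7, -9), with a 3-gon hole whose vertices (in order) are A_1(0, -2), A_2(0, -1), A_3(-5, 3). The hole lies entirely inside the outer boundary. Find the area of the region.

Outer boundary:
Apply the shoelace formula: 2A = Σ (x_i·y_{i+1} − x_{i+1}·y_i), indices taken mod 5.
P_1→P_2: (-10)(13) − (-8)(6) = -82
P_2→P_3: (-8)(14) − (-6)(13) = -34
P_3→P_4: (-6)(-7) − (12)(14) = -126
P_4→P_5: (12)(-9) − (-7)(-7) = -157
P_5→P_1: (-7)(6) − (-10)(-9) = -132
Σ = -531
Area = |Σ|/2 = 265.5.
Hole:
A_1→A_2: (0)(-1) − (0)(-2) = 0
A_2→A_3: (0)(3) − (-5)(-1) = -5
A_3→A_1: (-5)(-2) − (0)(3) = 10
Σ = 5
Area = |Σ|/2 = 2.5.
Net area = 265.5 − 2.5 = 263.

263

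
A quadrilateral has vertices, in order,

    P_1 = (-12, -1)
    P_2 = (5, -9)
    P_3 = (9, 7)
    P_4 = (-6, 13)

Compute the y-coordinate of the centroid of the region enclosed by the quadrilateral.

2.28

Apply the surveyor's formula. First the cross-terms c_i = x_i·y_{i+1} − x_{i+1}·y_i:
  113, 116, 159, 162  ⇒  2A = 550, A = 275.
Then Σ (y_i + y_{i+1})·c_i = 3762, so ȳ = 3762 / (6·275) = 2.28.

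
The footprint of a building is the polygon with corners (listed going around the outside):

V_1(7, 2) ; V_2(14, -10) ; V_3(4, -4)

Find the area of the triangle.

39

Cross-terms: -98, -16, 36  ⇒  Σ = -78
Area = |Σ|/2 = 39.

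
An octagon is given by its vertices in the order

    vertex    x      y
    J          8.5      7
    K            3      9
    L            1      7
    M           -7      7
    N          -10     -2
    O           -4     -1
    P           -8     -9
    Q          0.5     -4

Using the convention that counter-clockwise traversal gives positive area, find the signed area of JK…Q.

155.75

Apply the shoelace formula: 2A = Σ (x_i·y_{i+1} − x_{i+1}·y_i), indices taken mod 8.
J→K: (8.5)(9) − (3)(7) = 55.5
K→L: (3)(7) − (1)(9) = 12
L→M: (1)(7) − (-7)(7) = 56
M→N: (-7)(-2) − (-10)(7) = 84
N→O: (-10)(-1) − (-4)(-2) = 2
O→P: (-4)(-9) − (-8)(-1) = 28
P→Q: (-8)(-4) − (0.5)(-9) = 36.5
Q→J: (0.5)(7) − (8.5)(-4) = 37.5
Σ = 311.5
Signed area = Σ/2 = 155.75 (positive ⇒ counter-clockwise traversal).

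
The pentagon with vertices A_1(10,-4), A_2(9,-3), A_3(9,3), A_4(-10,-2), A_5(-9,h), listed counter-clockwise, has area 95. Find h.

-5

Write out the shoelace sum; only the two edges meeting at A_5 involve h:
2·Area = [((-10)·h − (-9)·(-2)) + ((-9)·(-4) − 10·h)] + 72
       = -20·h + 90 = 190
⇒ h = -5.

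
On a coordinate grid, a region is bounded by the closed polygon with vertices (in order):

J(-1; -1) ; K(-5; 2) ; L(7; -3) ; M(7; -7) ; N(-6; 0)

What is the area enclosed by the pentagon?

35

Σ = (-7) + (1) + (-28) + (-42) + (6) = -70
Area = |Σ|/2 = 35.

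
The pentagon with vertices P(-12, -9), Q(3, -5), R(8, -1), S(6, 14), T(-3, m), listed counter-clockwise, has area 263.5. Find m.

12

Write out the shoelace sum; only the two edges meeting at T involve m:
2·Area = [(6·m − (-3)·14) + ((-3)·(-9) − (-12)·m)] + 242
       = 18·m + 311 = 527
⇒ m = 12.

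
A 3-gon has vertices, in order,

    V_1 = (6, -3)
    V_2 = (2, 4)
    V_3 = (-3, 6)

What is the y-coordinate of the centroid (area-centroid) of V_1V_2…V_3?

7/3

Apply Gauss's area formula. First the cross-terms c_i = x_i·y_{i+1} − x_{i+1}·y_i:
  30, 24, -27  ⇒  2A = 27, A = 13.5.
Then Σ (y_i + y_{i+1})·c_i = 189, so ȳ = 189 / (6·13.5) = 7/3.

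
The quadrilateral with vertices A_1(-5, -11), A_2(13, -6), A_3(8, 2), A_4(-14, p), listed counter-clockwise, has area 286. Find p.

Write out the shoelace sum; only the two edges meeting at A_4 involve p:
2·Area = [(8·p − (-14)·2) + ((-14)·(-11) − (-5)·p)] + 247
       = 13·p + 429 = 572
⇒ p = 11.

11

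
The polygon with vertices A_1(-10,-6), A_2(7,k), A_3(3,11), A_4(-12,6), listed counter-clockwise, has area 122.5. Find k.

12

Write out the shoelace sum; only the two edges meeting at A_2 involve k:
2·Area = [((-10)·k − 7·(-6)) + (7·11 − 3·k)] + 282
       = -13·k + 401 = 245
⇒ k = 12.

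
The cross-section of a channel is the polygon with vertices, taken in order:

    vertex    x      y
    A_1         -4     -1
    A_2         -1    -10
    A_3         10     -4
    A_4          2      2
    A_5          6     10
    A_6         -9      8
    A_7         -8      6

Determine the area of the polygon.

179.5

Apply Gauss's area formula: 2A = Σ (x_i·y_{i+1} − x_{i+1}·y_i), indices taken mod 7.
Cross-terms: 39, 104, 28, 8, 138, 10, 32  ⇒  Σ = 359
Area = |Σ|/2 = 179.5.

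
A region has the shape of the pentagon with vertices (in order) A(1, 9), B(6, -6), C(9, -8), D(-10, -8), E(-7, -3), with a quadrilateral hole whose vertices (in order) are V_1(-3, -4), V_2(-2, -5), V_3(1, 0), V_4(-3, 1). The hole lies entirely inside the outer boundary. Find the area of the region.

132

Outer boundary:
Apply the surveyor's formula: 2A = Σ (x_i·y_{i+1} − x_{i+1}·y_i), indices taken mod 5.
Cross-terms: -60, 6, -152, -26, -60  ⇒  Σ = -292
Area = |Σ|/2 = 146.
Hole:
Apply the shoelace formula: 2A = Σ (x_i·y_{i+1} − x_{i+1}·y_i), indices taken mod 4.
V_1→V_2: (-3)(-5) − (-2)(-4) = 7
V_2→V_3: (-2)(0) − (1)(-5) = 5
V_3→V_4: (1)(1) − (-3)(0) = 1
V_4→V_1: (-3)(-4) − (-3)(1) = 15
Σ = 28
Area = |Σ|/2 = 14.
Net area = 146 − 14 = 132.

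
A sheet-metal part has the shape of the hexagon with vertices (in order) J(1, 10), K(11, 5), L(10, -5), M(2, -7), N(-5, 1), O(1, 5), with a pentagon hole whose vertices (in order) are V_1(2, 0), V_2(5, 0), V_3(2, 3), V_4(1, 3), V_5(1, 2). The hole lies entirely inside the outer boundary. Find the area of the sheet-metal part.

Outer boundary:
Apply Gauss's area formula: 2A = Σ (x_i·y_{i+1} − x_{i+1}·y_i), indices taken mod 6.
J→K: (1)(5) − (11)(10) = -105
K→L: (11)(-5) − (10)(5) = -105
L→M: (10)(-7) − (2)(-5) = -60
M→N: (2)(1) − (-5)(-7) = -33
N→O: (-5)(5) − (1)(1) = -26
O→J: (1)(10) − (1)(5) = 5
Σ = -324
Area = |Σ|/2 = 162.
Hole:
Apply the shoelace (surveyor's) formula: 2A = Σ (x_i·y_{i+1} − x_{i+1}·y_i), indices taken mod 5.
Cross-terms: 0, 15, 3, -1, -4  ⇒  Σ = 13
Area = |Σ|/2 = 6.5.
Net area = 162 − 6.5 = 155.5.

155.5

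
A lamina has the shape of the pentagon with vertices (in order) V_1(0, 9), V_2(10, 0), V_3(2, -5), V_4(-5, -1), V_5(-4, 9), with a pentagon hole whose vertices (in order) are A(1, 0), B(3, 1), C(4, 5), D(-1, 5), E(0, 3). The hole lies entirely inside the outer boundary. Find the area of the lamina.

110.5

Outer boundary:
Apply the shoelace (surveyor's) formula: 2A = Σ (x_i·y_{i+1} − x_{i+1}·y_i), indices taken mod 5.
V_1→V_2: (0)(0) − (10)(9) = -90
V_2→V_3: (10)(-5) − (2)(0) = -50
V_3→V_4: (2)(-1) − (-5)(-5) = -27
V_4→V_5: (-5)(9) − (-4)(-1) = -49
V_5→V_1: (-4)(9) − (0)(9) = -36
Σ = -252
Area = |Σ|/2 = 126.
Hole:
Apply the surveyor's formula: 2A = Σ (x_i·y_{i+1} − x_{i+1}·y_i), indices taken mod 5.
Σ = (1) + (11) + (25) + (-3) + (-3) = 31
Area = |Σ|/2 = 15.5.
Net area = 126 − 15.5 = 110.5.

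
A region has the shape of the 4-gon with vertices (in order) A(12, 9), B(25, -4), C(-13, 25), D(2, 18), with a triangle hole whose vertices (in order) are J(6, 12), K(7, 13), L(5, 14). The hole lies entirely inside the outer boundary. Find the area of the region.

89.5

Outer boundary:
Σ = (-273) + (573) + (-284) + (-198) = -182
Area = |Σ|/2 = 91.
Hole:
J→K: (6)(13) − (7)(12) = -6
K→L: (7)(14) − (5)(13) = 33
L→J: (5)(12) − (6)(14) = -24
Σ = 3
Area = |Σ|/2 = 1.5.
Net area = 91 − 1.5 = 89.5.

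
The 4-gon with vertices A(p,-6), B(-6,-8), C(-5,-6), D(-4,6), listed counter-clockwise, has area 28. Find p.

-9

The doubled signed area Σ (x_i y_{i+1} − x_{i+1} y_i) is linear in p.
With p=0 it equals -70; the coefficient of p is -14 (from the two edges through A).
So -14·p + -70 = 2·28 = 56 ⇒ p = -9.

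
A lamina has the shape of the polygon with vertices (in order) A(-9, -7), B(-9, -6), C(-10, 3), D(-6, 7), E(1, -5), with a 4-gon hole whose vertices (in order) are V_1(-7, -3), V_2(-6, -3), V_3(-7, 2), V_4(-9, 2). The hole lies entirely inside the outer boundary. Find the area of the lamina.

Outer boundary:
Apply the shoelace (surveyor's) formula: 2A = Σ (x_i·y_{i+1} − x_{i+1}·y_i), indices taken mod 5.
Σ = (-9) + (-87) + (-52) + (23) + (-52) = -177
Area = |Σ|/2 = 88.5.
Hole:
V_1→V_2: (-7)(-3) − (-6)(-3) = 3
V_2→V_3: (-6)(2) − (-7)(-3) = -33
V_3→V_4: (-7)(2) − (-9)(2) = 4
V_4→V_1: (-9)(-3) − (-7)(2) = 41
Σ = 15
Area = |Σ|/2 = 7.5.
Net area = 88.5 − 7.5 = 81.

81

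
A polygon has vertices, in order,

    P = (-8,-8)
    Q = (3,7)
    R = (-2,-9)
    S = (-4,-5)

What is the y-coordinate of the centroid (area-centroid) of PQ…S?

-526/237

Apply the shoelace formula. First the cross-terms c_i = x_i·y_{i+1} − x_{i+1}·y_i:
  -32, -13, -26, -8  ⇒  2A = -79, A = -39.5.
Then Σ (y_i + y_{i+1})·c_i = 526, so ȳ = 526 / (6·(-39.5)) = -526/237.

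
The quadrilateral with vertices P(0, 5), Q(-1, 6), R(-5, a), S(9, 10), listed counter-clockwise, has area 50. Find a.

-7

Write out the shoelace sum; only the two edges meeting at R involve a:
2·Area = [((-1)·a − (-5)·6) + ((-5)·10 − 9·a)] + 50
       = -10·a + 30 = 100
⇒ a = -7.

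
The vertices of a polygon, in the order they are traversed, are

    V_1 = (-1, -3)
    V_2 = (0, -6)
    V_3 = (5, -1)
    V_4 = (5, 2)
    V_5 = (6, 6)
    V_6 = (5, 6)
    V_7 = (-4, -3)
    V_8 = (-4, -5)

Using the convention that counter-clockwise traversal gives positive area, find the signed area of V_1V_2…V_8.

49.5

Apply the surveyor's formula: 2A = Σ (x_i·y_{i+1} − x_{i+1}·y_i), indices taken mod 8.
Σ = (6) + (30) + (15) + (18) + (6) + (9) + (8) + (7) = 99
Signed area = Σ/2 = 49.5 (positive ⇒ counter-clockwise traversal).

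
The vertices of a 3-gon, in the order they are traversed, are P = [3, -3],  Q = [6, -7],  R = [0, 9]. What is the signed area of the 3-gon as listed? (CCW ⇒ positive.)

12

Apply the shoelace formula: 2A = Σ (x_i·y_{i+1} − x_{i+1}·y_i), indices taken mod 3.
Cross-terms: -3, 54, -27  ⇒  Σ = 24
Signed area = Σ/2 = 12 (positive ⇒ counter-clockwise traversal).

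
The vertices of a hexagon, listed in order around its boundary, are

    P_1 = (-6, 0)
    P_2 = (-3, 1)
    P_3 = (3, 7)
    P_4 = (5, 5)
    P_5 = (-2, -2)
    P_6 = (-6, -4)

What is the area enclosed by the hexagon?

Σ = (-6) + (-24) + (-20) + (0) + (-4) + (-24) = -78
Area = |Σ|/2 = 39.

39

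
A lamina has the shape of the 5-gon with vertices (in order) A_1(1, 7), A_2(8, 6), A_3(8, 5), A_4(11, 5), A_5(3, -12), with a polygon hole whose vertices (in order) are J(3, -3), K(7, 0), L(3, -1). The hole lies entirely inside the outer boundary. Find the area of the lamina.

Outer boundary:
Apply the shoelace (surveyor's) formula: 2A = Σ (x_i·y_{i+1} − x_{i+1}·y_i), indices taken mod 5.
A_1→A_2: (1)(6) − (8)(7) = -50
A_2→A_3: (8)(5) − (8)(6) = -8
A_3→A_4: (8)(5) − (11)(5) = -15
A_4→A_5: (11)(-12) − (3)(5) = -147
A_5→A_1: (3)(7) − (1)(-12) = 33
Σ = -187
Area = |Σ|/2 = 93.5.
Hole:
Apply the shoelace (surveyor's) formula: 2A = Σ (x_i·y_{i+1} − x_{i+1}·y_i), indices taken mod 3.
Σ = (21) + (-7) + (-6) = 8
Area = |Σ|/2 = 4.
Net area = 93.5 − 4 = 89.5.

89.5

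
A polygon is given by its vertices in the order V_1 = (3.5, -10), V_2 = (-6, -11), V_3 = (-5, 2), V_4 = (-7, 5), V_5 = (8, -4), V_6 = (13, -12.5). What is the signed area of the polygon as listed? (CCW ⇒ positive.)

-161.375

Apply the shoelace (surveyor's) formula: 2A = Σ (x_i·y_{i+1} − x_{i+1}·y_i), indices taken mod 6.
Σ = (-98.5) + (-67) + (-11) + (-12) + (-48) + (-86.25) = -322.75
Signed area = Σ/2 = -161.375 (negative ⇒ clockwise traversal).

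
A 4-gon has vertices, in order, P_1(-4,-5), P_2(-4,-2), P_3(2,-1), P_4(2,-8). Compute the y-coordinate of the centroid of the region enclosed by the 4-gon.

-61/15

Apply Gauss's area formula. First the cross-terms c_i = x_i·y_{i+1} − x_{i+1}·y_i:
  -12, 8, -14, -42  ⇒  2A = -60, A = -30.
Then Σ (y_i + y_{i+1})·c_i = 732, so ȳ = 732 / (6·(-30)) = -61/15.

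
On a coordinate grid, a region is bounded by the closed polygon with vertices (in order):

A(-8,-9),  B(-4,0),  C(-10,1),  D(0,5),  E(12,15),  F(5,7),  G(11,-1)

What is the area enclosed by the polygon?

Apply Gauss's area formula: 2A = Σ (x_i·y_{i+1} − x_{i+1}·y_i), indices taken mod 7.
Cross-terms: -36, -4, -50, -60, 9, -82, -107  ⇒  Σ = -330
Area = |Σ|/2 = 165.

165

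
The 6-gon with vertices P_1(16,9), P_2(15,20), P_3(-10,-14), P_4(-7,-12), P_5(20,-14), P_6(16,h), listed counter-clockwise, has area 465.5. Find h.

7

The doubled signed area Σ (x_i y_{i+1} − x_{i+1} y_i) is linear in h.
With h=0 it equals 903; the coefficient of h is 4 (from the two edges through P_6).
So 4·h + 903 = 2·465.5 = 931 ⇒ h = 7.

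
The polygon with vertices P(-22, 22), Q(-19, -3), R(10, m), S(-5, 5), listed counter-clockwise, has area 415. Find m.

-19

The doubled signed area Σ (x_i y_{i+1} − x_{i+1} y_i) is linear in m.
With m=0 it equals 564; the coefficient of m is -14 (from the two edges through R).
So -14·m + 564 = 2·415 = 830 ⇒ m = -19.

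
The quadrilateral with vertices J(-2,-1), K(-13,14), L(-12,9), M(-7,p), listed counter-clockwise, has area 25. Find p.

3

Write out the shoelace sum; only the two edges meeting at M involve p:
2·Area = [((-12)·p − (-7)·9) + ((-7)·(-1) − (-2)·p)] + 10
       = -10·p + 80 = 50
⇒ p = 3.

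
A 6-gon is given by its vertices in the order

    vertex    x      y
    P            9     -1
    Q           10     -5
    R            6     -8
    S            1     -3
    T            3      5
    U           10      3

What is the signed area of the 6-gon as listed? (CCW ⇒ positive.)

-79.5

Apply the shoelace (surveyor's) formula: 2A = Σ (x_i·y_{i+1} − x_{i+1}·y_i), indices taken mod 6.
P→Q: (9)(-5) − (10)(-1) = -35
Q→R: (10)(-8) − (6)(-5) = -50
R→S: (6)(-3) − (1)(-8) = -10
S→T: (1)(5) − (3)(-3) = 14
T→U: (3)(3) − (10)(5) = -41
U→P: (10)(-1) − (9)(3) = -37
Σ = -159
Signed area = Σ/2 = -79.5 (negative ⇒ clockwise traversal).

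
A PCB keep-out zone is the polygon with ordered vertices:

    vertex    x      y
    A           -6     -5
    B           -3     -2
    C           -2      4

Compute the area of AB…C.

7.5

Σ = (-3) + (-16) + (34) = 15
Area = |Σ|/2 = 7.5.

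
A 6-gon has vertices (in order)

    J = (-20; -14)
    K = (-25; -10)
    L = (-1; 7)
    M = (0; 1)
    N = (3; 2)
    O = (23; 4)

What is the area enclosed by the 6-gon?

Apply the surveyor's formula: 2A = Σ (x_i·y_{i+1} − x_{i+1}·y_i), indices taken mod 6.
J→K: (-20)(-10) − (-25)(-14) = -150
K→L: (-25)(7) − (-1)(-10) = -185
L→M: (-1)(1) − (0)(7) = -1
M→N: (0)(2) − (3)(1) = -3
N→O: (3)(4) − (23)(2) = -34
O→J: (23)(-14) − (-20)(4) = -242
Σ = -615
Area = |Σ|/2 = 307.5.

307.5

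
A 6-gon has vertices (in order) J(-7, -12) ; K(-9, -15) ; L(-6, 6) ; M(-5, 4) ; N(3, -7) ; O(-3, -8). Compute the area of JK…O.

Apply Gauss's area formula: 2A = Σ (x_i·y_{i+1} − x_{i+1}·y_i), indices taken mod 6.
J→K: (-7)(-15) − (-9)(-12) = -3
K→L: (-9)(6) − (-6)(-15) = -144
L→M: (-6)(4) − (-5)(6) = 6
M→N: (-5)(-7) − (3)(4) = 23
N→O: (3)(-8) − (-3)(-7) = -45
O→J: (-3)(-12) − (-7)(-8) = -20
Σ = -183
Area = |Σ|/2 = 91.5.

91.5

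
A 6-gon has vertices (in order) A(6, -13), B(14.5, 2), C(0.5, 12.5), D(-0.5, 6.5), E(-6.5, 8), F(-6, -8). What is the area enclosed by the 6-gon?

Σ = (200.5) + (180.25) + (9.5) + (38.25) + (100) + (126) = 654.5
Area = |Σ|/2 = 327.25.

327.25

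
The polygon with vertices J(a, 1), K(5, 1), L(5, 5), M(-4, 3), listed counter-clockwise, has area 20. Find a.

3

The doubled signed area Σ (x_i y_{i+1} − x_{i+1} y_i) is linear in a.
With a=0 it equals 46; the coefficient of a is -2 (from the two edges through J).
So -2·a + 46 = 2·20 = 40 ⇒ a = 3.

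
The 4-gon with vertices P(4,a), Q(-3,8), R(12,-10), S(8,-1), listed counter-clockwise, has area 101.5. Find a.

Write out the shoelace sum; only the two edges meeting at P involve a:
2·Area = [(8·a − 4·(-1)) + (4·8 − (-3)·a)] + 2
       = 11·a + 38 = 203
⇒ a = 15.

15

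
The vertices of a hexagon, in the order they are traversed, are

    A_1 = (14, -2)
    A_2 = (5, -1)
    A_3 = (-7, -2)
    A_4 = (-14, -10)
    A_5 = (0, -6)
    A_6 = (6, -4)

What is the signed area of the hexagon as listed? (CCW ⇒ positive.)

Apply the surveyor's formula: 2A = Σ (x_i·y_{i+1} − x_{i+1}·y_i), indices taken mod 6.
A_1→A_2: (14)(-1) − (5)(-2) = -4
A_2→A_3: (5)(-2) − (-7)(-1) = -17
A_3→A_4: (-7)(-10) − (-14)(-2) = 42
A_4→A_5: (-14)(-6) − (0)(-10) = 84
A_5→A_6: (0)(-4) − (6)(-6) = 36
A_6→A_1: (6)(-2) − (14)(-4) = 44
Σ = 185
Signed area = Σ/2 = 92.5 (positive ⇒ counter-clockwise traversal).

92.5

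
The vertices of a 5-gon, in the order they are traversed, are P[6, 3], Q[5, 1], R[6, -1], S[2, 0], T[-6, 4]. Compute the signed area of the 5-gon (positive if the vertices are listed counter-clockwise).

-26

Σ = (-9) + (-11) + (2) + (8) + (-42) = -52
Signed area = Σ/2 = -26 (negative ⇒ clockwise traversal).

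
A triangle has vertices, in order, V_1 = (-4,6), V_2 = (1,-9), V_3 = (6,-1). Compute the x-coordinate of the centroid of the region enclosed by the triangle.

1

Apply Gauss's area formula. First the cross-terms c_i = x_i·y_{i+1} − x_{i+1}·y_i:
  30, 53, 32  ⇒  2A = 115, A = 57.5.
Then Σ (x_i + x_{i+1})·c_i = 345, so x̄ = 345 / (6·57.5) = 1.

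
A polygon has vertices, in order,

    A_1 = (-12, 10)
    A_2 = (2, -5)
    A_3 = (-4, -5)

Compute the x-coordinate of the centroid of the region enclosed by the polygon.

Apply Gauss's area formula. First the cross-terms c_i = x_i·y_{i+1} − x_{i+1}·y_i:
  40, -30, -100  ⇒  2A = -90, A = -45.
Then Σ (x_i + x_{i+1})·c_i = 1260, so x̄ = 1260 / (6·(-45)) = -14/3.

-14/3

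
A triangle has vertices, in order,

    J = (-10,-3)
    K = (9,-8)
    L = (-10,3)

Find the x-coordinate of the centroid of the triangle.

Apply the shoelace formula. First the cross-terms c_i = x_i·y_{i+1} − x_{i+1}·y_i:
  107, -53, 60  ⇒  2A = 114, A = 57.
Then Σ (x_i + x_{i+1})·c_i = -1254, so x̄ = -1254 / (6·57) = -11/3.

-11/3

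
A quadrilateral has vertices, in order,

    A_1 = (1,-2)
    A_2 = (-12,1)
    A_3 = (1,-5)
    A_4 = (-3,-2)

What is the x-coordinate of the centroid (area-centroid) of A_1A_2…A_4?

-14/3

Apply Gauss's area formula. First the cross-terms c_i = x_i·y_{i+1} − x_{i+1}·y_i:
  -23, 59, -17, 8  ⇒  2A = 27, A = 13.5.
Then Σ (x_i + x_{i+1})·c_i = -378, so x̄ = -378 / (6·13.5) = -14/3.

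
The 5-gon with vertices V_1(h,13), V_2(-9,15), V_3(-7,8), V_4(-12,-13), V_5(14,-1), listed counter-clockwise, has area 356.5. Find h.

0

The doubled signed area Σ (x_i y_{i+1} − x_{i+1} y_i) is linear in h.
With h=0 it equals 713; the coefficient of h is 16 (from the two edges through V_1).
So 16·h + 713 = 2·356.5 = 713 ⇒ h = 0.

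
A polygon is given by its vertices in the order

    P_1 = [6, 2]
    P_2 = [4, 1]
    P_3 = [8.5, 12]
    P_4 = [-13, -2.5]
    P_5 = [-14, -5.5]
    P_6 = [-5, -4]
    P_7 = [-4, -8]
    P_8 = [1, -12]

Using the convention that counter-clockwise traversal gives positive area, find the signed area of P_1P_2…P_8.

195.625

Apply the shoelace formula: 2A = Σ (x_i·y_{i+1} − x_{i+1}·y_i), indices taken mod 8.
P_1→P_2: (6)(1) − (4)(2) = -2
P_2→P_3: (4)(12) − (8.5)(1) = 39.5
P_3→P_4: (8.5)(-2.5) − (-13)(12) = 134.75
P_4→P_5: (-13)(-5.5) − (-14)(-2.5) = 36.5
P_5→P_6: (-14)(-4) − (-5)(-5.5) = 28.5
P_6→P_7: (-5)(-8) − (-4)(-4) = 24
P_7→P_8: (-4)(-12) − (1)(-8) = 56
P_8→P_1: (1)(2) − (6)(-12) = 74
Σ = 391.25
Signed area = Σ/2 = 195.625 (positive ⇒ counter-clockwise traversal).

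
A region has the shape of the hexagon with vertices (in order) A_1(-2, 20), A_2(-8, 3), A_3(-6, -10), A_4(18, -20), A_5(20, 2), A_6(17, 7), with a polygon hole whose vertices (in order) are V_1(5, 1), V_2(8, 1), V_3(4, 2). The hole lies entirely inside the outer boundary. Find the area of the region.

Outer boundary:
Apply the surveyor's formula: 2A = Σ (x_i·y_{i+1} − x_{i+1}·y_i), indices taken mod 6.
Σ = (154) + (98) + (300) + (436) + (106) + (354) = 1448
Area = |Σ|/2 = 724.
Hole:
Apply the shoelace formula: 2A = Σ (x_i·y_{i+1} − x_{i+1}·y_i), indices taken mod 3.
V_1→V_2: (5)(1) − (8)(1) = -3
V_2→V_3: (8)(2) − (4)(1) = 12
V_3→V_1: (4)(1) − (5)(2) = -6
Σ = 3
Area = |Σ|/2 = 1.5.
Net area = 724 − 1.5 = 722.5.

722.5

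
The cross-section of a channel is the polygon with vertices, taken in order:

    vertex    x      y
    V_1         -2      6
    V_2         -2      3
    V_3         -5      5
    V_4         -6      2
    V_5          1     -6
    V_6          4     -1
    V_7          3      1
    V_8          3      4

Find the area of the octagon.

65

Apply the shoelace (surveyor's) formula: 2A = Σ (x_i·y_{i+1} − x_{i+1}·y_i), indices taken mod 8.
Cross-terms: 6, 5, 20, 34, 23, 7, 9, 26  ⇒  Σ = 130
Area = |Σ|/2 = 65.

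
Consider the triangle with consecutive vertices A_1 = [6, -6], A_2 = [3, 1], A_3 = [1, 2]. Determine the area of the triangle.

5.5

Cross-terms: 24, 5, -18  ⇒  Σ = 11
Area = |Σ|/2 = 5.5.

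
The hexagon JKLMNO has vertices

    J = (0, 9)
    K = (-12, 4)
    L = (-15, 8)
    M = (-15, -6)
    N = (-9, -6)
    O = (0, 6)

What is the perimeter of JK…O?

56

|JK| = √((-12)² + (-5)²) = √169 = 13
|KL| = √((-3)² + (4)²) = √25 = 5
|LM| = √((0)² + (-14)²) = √196 = 14
|MN| = √((6)² + (0)²) = √36 = 6
|NO| = √((9)² + (12)²) = √225 = 15
|OJ| = √((0)² + (3)²) = √9 = 3
Perimeter = 13 + 5 + 14 + 6 + 15 + 3 = 56.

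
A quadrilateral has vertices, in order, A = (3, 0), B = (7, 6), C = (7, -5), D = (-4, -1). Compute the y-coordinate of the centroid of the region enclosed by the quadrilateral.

-190/249

Apply the shoelace formula. First the cross-terms c_i = x_i·y_{i+1} − x_{i+1}·y_i:
  18, -77, -27, 3  ⇒  2A = -83, A = -41.5.
Then Σ (y_i + y_{i+1})·c_i = 190, so ȳ = 190 / (6·(-41.5)) = -190/249.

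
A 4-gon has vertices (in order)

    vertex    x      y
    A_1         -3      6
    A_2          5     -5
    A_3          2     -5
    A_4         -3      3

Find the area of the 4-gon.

24

Σ = (-15) + (-15) + (-9) + (-9) = -48
Area = |Σ|/2 = 24.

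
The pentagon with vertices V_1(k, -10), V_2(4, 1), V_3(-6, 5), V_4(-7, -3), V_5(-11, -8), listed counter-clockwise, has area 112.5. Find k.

Write out the shoelace sum; only the two edges meeting at V_1 involve k:
2·Area = [((-11)·(-10) − k·(-8)) + (k·1 − 4·(-10))] + 102
       = 9·k + 252 = 225
⇒ k = -3.

-3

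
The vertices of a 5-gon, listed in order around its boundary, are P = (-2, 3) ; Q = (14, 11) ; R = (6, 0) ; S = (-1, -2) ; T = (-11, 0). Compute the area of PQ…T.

98.5

Σ = (-64) + (-66) + (-12) + (-22) + (-33) = -197
Area = |Σ|/2 = 98.5.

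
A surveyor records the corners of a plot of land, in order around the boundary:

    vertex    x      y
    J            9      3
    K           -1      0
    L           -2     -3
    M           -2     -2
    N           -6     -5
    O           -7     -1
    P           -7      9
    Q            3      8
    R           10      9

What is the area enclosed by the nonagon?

142

Apply the shoelace (surveyor's) formula: 2A = Σ (x_i·y_{i+1} − x_{i+1}·y_i), indices taken mod 9.
Σ = (3) + (3) + (-2) + (-2) + (-29) + (-70) + (-83) + (-53) + (-51) = -284
Area = |Σ|/2 = 142.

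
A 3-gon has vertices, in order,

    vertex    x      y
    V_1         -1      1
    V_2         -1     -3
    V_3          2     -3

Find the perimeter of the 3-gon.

|V_1V_2| = √((0)² + (-4)²) = √16 = 4
|V_2V_3| = √((3)² + (0)²) = √9 = 3
|V_3V_1| = √((-3)² + (4)²) = √25 = 5
Perimeter = 4 + 3 + 5 = 12.

12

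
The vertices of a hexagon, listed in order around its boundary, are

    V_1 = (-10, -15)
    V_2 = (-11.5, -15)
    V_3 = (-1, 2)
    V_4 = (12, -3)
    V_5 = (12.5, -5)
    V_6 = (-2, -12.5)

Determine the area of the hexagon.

182.625

Σ = (-22.5) + (-38) + (-21) + (-22.5) + (-166.25) + (-95) = -365.25
Area = |Σ|/2 = 182.625.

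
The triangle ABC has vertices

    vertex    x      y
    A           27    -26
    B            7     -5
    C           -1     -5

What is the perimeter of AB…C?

72

|AB| = √((-20)² + (21)²) = √841 = 29
|BC| = √((-8)² + (0)²) = √64 = 8
|CA| = √((28)² + (-21)²) = √1225 = 35
Perimeter = 29 + 8 + 35 = 72.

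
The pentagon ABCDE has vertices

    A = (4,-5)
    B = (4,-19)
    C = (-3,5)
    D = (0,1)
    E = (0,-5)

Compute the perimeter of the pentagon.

54

|AB| = √((0)² + (-14)²) = √196 = 14
|BC| = √((-7)² + (24)²) = √625 = 25
|CD| = √((3)² + (-4)²) = √25 = 5
|DE| = √((0)² + (-6)²) = √36 = 6
|EA| = √((4)² + (0)²) = √16 = 4
Perimeter = 14 + 25 + 5 + 6 + 4 = 54.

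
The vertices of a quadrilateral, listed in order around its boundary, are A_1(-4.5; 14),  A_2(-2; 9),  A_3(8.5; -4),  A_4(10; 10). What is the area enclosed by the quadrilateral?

Apply Gauss's area formula: 2A = Σ (x_i·y_{i+1} − x_{i+1}·y_i), indices taken mod 4.
Σ = (-12.5) + (-68.5) + (125) + (185) = 229
Area = |Σ|/2 = 114.5.

114.5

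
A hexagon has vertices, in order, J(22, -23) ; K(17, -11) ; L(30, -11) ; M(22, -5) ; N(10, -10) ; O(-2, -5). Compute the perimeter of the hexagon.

92

|JK| = √((-5)² + (12)²) = √169 = 13
|KL| = √((13)² + (0)²) = √169 = 13
|LM| = √((-8)² + (6)²) = √100 = 10
|MN| = √((-12)² + (-5)²) = √169 = 13
|NO| = √((-12)² + (5)²) = √169 = 13
|OJ| = √((24)² + (-18)²) = √900 = 30
Perimeter = 13 + 13 + 10 + 13 + 13 + 30 = 92.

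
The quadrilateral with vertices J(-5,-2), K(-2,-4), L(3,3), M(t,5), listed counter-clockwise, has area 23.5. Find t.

The doubled signed area Σ (x_i y_{i+1} − x_{i+1} y_i) is linear in t.
With t=0 it equals 62; the coefficient of t is -5 (from the two edges through M).
So -5·t + 62 = 2·23.5 = 47 ⇒ t = 3.

3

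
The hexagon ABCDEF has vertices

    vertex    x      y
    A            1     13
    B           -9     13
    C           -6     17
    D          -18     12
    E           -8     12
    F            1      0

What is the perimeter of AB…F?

66

|AB| = √((-10)² + (0)²) = √100 = 10
|BC| = √((3)² + (4)²) = √25 = 5
|CD| = √((-12)² + (-5)²) = √169 = 13
|DE| = √((10)² + (0)²) = √100 = 10
|EF| = √((9)² + (-12)²) = √225 = 15
|FA| = √((0)² + (13)²) = √169 = 13
Perimeter = 10 + 5 + 13 + 10 + 15 + 13 = 66.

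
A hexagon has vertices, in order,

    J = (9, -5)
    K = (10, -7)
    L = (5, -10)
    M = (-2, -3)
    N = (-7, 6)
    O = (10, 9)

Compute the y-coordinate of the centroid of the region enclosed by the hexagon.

Apply the shoelace formula. First the cross-terms c_i = x_i·y_{i+1} − x_{i+1}·y_i:
  -13, -65, -35, -33, -123, -131  ⇒  2A = -400, A = -200.
Then Σ (y_i + y_{i+1})·c_i = -752, so ȳ = -752 / (6·(-200)) = 47/75.

47/75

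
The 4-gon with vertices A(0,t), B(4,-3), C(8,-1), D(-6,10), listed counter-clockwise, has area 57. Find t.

Write out the shoelace sum; only the two edges meeting at A involve t:
2·Area = [((-6)·t − 0·10) + (0·(-3) − 4·t)] + 94
       = -10·t + 94 = 114
⇒ t = -2.

-2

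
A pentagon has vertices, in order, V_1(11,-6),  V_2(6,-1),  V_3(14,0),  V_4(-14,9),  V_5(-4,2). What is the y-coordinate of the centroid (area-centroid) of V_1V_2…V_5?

41/21

Apply the surveyor's formula. First the cross-terms c_i = x_i·y_{i+1} − x_{i+1}·y_i:
  25, 14, 126, 8, 2  ⇒  2A = 175, A = 87.5.
Then Σ (y_i + y_{i+1})·c_i = 1025, so ȳ = 1025 / (6·87.5) = 41/21.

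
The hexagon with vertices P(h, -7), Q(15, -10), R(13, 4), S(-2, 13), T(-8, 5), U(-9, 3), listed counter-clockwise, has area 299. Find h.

4

The doubled signed area Σ (x_i y_{i+1} − x_{i+1} y_i) is linear in h.
With h=0 it equals 650; the coefficient of h is -13 (from the two edges through P).
So -13·h + 650 = 2·299 = 598 ⇒ h = 4.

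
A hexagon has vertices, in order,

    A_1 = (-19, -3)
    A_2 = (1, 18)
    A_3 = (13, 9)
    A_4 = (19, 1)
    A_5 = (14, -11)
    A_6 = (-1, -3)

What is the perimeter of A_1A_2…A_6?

102

|A_1A_2| = √((20)² + (21)²) = √841 = 29
|A_2A_3| = √((12)² + (-9)²) = √225 = 15
|A_3A_4| = √((6)² + (-8)²) = √100 = 10
|A_4A_5| = √((-5)² + (-12)²) = √169 = 13
|A_5A_6| = √((-15)² + (8)²) = √289 = 17
|A_6A_1| = √((-18)² + (0)²) = √324 = 18
Perimeter = 29 + 15 + 10 + 13 + 17 + 18 = 102.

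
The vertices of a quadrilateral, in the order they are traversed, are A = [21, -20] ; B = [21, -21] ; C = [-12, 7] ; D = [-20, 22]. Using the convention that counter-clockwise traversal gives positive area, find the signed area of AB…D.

-156

Apply Gauss's area formula: 2A = Σ (x_i·y_{i+1} − x_{i+1}·y_i), indices taken mod 4.
A→B: (21)(-21) − (21)(-20) = -21
B→C: (21)(7) − (-12)(-21) = -105
C→D: (-12)(22) − (-20)(7) = -124
D→A: (-20)(-20) − (21)(22) = -62
Σ = -312
Signed area = Σ/2 = -156 (negative ⇒ clockwise traversal).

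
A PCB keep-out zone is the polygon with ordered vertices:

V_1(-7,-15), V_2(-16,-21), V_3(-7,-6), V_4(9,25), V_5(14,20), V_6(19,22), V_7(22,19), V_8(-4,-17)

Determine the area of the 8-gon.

493.5

Apply the shoelace formula: 2A = Σ (x_i·y_{i+1} − x_{i+1}·y_i), indices taken mod 8.
Σ = (-93) + (-51) + (-121) + (-170) + (-72) + (-123) + (-298) + (-59) = -987
Area = |Σ|/2 = 493.5.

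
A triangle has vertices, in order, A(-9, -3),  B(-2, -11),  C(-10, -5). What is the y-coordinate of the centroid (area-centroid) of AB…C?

-19/3

Apply the shoelace formula. First the cross-terms c_i = x_i·y_{i+1} − x_{i+1}·y_i:
  93, -100, -15  ⇒  2A = -22, A = -11.
Then Σ (y_i + y_{i+1})·c_i = 418, so ȳ = 418 / (6·(-11)) = -19/3.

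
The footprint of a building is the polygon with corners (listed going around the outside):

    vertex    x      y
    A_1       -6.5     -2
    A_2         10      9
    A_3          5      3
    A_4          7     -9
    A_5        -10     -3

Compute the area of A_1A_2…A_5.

115

Apply the shoelace formula: 2A = Σ (x_i·y_{i+1} − x_{i+1}·y_i), indices taken mod 5.
Σ = (-38.5) + (-15) + (-66) + (-111) + (0.5) = -230
Area = |Σ|/2 = 115.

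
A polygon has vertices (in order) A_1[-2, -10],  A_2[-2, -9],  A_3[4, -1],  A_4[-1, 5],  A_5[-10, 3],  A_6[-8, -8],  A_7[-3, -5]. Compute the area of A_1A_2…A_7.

121

A_1→A_2: (-2)(-9) − (-2)(-10) = -2
A_2→A_3: (-2)(-1) − (4)(-9) = 38
A_3→A_4: (4)(5) − (-1)(-1) = 19
A_4→A_5: (-1)(3) − (-10)(5) = 47
A_5→A_6: (-10)(-8) − (-8)(3) = 104
A_6→A_7: (-8)(-5) − (-3)(-8) = 16
A_7→A_1: (-3)(-10) − (-2)(-5) = 20
Σ = 242
Area = |Σ|/2 = 121.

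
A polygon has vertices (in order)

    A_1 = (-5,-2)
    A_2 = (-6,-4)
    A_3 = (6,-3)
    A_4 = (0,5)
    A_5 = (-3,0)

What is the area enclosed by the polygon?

Apply Gauss's area formula: 2A = Σ (x_i·y_{i+1} − x_{i+1}·y_i), indices taken mod 5.
Σ = (8) + (42) + (30) + (15) + (6) = 101
Area = |Σ|/2 = 50.5.

50.5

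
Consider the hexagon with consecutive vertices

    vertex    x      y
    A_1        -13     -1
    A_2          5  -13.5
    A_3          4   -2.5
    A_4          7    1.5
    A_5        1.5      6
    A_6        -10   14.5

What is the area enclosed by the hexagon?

Σ = (180.5) + (41.5) + (23.5) + (39.75) + (81.75) + (198.5) = 565.5
Area = |Σ|/2 = 282.75.

282.75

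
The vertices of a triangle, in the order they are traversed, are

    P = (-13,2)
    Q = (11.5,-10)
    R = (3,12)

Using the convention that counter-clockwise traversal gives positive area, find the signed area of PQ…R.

218.5

Apply the shoelace formula: 2A = Σ (x_i·y_{i+1} − x_{i+1}·y_i), indices taken mod 3.
Cross-terms: 107, 168, 162  ⇒  Σ = 437
Signed area = Σ/2 = 218.5 (positive ⇒ counter-clockwise traversal).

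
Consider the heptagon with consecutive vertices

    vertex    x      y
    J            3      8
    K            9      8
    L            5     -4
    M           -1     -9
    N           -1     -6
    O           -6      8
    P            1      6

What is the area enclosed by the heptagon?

Apply Gauss's area formula: 2A = Σ (x_i·y_{i+1} − x_{i+1}·y_i), indices taken mod 7.
Cross-terms: -48, -76, -49, -3, -44, -44, -10  ⇒  Σ = -274
Area = |Σ|/2 = 137.

137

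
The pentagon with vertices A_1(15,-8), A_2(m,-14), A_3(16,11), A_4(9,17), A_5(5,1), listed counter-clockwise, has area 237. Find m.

The doubled signed area Σ (x_i y_{i+1} − x_{i+1} y_i) is linear in m.
With m=0 it equals 56; the coefficient of m is 19 (from the two edges through A_2).
So 19·m + 56 = 2·237 = 474 ⇒ m = 22.

22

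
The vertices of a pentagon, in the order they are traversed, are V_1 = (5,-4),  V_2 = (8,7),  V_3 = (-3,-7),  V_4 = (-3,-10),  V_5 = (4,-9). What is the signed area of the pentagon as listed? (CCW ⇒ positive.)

Apply the shoelace (surveyor's) formula: 2A = Σ (x_i·y_{i+1} − x_{i+1}·y_i), indices taken mod 5.
V_1→V_2: (5)(7) − (8)(-4) = 67
V_2→V_3: (8)(-7) − (-3)(7) = -35
V_3→V_4: (-3)(-10) − (-3)(-7) = 9
V_4→V_5: (-3)(-9) − (4)(-10) = 67
V_5→V_1: (4)(-4) − (5)(-9) = 29
Σ = 137
Signed area = Σ/2 = 68.5 (positive ⇒ counter-clockwise traversal).

68.5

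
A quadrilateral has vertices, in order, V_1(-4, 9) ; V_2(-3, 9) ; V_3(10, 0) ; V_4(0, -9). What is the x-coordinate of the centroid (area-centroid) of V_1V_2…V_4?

Apply the shoelace (surveyor's) formula. First the cross-terms c_i = x_i·y_{i+1} − x_{i+1}·y_i:
  -9, -90, -90, -36  ⇒  2A = -225, A = -112.5.
Then Σ (x_i + x_{i+1})·c_i = -1323, so x̄ = -1323 / (6·(-112.5)) = 1.96.

1.96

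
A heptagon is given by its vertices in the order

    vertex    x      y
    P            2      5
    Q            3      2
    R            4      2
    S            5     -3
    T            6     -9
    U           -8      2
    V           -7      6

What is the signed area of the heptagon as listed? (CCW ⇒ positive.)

Cross-terms: -11, -2, -22, -27, -60, -34, -47  ⇒  Σ = -203
Signed area = Σ/2 = -101.5 (negative ⇒ clockwise traversal).

-101.5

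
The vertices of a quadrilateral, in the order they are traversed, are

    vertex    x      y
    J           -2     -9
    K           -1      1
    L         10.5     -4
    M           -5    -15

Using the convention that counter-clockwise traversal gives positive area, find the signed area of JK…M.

-90

Σ = (-11) + (-6.5) + (-177.5) + (15) = -180
Signed area = Σ/2 = -90 (negative ⇒ clockwise traversal).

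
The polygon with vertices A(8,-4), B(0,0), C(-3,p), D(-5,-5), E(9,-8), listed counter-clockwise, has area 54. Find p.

Write out the shoelace sum; only the two edges meeting at C involve p:
2·Area = [(0·p − (-3)·0) + ((-3)·(-5) − (-5)·p)] + 113
       = 5·p + 128 = 108
⇒ p = -4.

-4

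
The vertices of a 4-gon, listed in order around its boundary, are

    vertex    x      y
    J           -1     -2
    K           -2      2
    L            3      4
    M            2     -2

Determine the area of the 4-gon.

Apply the shoelace (surveyor's) formula: 2A = Σ (x_i·y_{i+1} − x_{i+1}·y_i), indices taken mod 4.
Cross-terms: -6, -14, -14, -6  ⇒  Σ = -40
Area = |Σ|/2 = 20.

20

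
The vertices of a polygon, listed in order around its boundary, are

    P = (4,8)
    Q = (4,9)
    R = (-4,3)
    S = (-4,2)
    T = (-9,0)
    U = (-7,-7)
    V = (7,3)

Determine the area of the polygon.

Cross-terms: 4, 48, 4, 18, 63, 28, 44  ⇒  Σ = 209
Area = |Σ|/2 = 104.5.

104.5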